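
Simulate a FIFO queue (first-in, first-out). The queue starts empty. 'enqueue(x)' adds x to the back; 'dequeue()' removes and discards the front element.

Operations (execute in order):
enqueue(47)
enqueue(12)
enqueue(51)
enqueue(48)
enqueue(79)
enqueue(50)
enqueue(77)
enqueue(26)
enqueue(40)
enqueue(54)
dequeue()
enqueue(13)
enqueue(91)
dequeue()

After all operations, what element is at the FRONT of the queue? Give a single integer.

Answer: 51

Derivation:
enqueue(47): queue = [47]
enqueue(12): queue = [47, 12]
enqueue(51): queue = [47, 12, 51]
enqueue(48): queue = [47, 12, 51, 48]
enqueue(79): queue = [47, 12, 51, 48, 79]
enqueue(50): queue = [47, 12, 51, 48, 79, 50]
enqueue(77): queue = [47, 12, 51, 48, 79, 50, 77]
enqueue(26): queue = [47, 12, 51, 48, 79, 50, 77, 26]
enqueue(40): queue = [47, 12, 51, 48, 79, 50, 77, 26, 40]
enqueue(54): queue = [47, 12, 51, 48, 79, 50, 77, 26, 40, 54]
dequeue(): queue = [12, 51, 48, 79, 50, 77, 26, 40, 54]
enqueue(13): queue = [12, 51, 48, 79, 50, 77, 26, 40, 54, 13]
enqueue(91): queue = [12, 51, 48, 79, 50, 77, 26, 40, 54, 13, 91]
dequeue(): queue = [51, 48, 79, 50, 77, 26, 40, 54, 13, 91]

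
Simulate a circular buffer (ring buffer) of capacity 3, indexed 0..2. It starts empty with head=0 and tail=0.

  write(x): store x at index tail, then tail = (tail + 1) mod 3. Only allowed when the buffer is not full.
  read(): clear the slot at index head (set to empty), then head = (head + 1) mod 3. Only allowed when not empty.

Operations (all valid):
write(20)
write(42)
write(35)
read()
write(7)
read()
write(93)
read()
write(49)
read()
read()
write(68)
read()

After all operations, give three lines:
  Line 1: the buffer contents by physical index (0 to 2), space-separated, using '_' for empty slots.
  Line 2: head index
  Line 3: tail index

write(20): buf=[20 _ _], head=0, tail=1, size=1
write(42): buf=[20 42 _], head=0, tail=2, size=2
write(35): buf=[20 42 35], head=0, tail=0, size=3
read(): buf=[_ 42 35], head=1, tail=0, size=2
write(7): buf=[7 42 35], head=1, tail=1, size=3
read(): buf=[7 _ 35], head=2, tail=1, size=2
write(93): buf=[7 93 35], head=2, tail=2, size=3
read(): buf=[7 93 _], head=0, tail=2, size=2
write(49): buf=[7 93 49], head=0, tail=0, size=3
read(): buf=[_ 93 49], head=1, tail=0, size=2
read(): buf=[_ _ 49], head=2, tail=0, size=1
write(68): buf=[68 _ 49], head=2, tail=1, size=2
read(): buf=[68 _ _], head=0, tail=1, size=1

Answer: 68 _ _
0
1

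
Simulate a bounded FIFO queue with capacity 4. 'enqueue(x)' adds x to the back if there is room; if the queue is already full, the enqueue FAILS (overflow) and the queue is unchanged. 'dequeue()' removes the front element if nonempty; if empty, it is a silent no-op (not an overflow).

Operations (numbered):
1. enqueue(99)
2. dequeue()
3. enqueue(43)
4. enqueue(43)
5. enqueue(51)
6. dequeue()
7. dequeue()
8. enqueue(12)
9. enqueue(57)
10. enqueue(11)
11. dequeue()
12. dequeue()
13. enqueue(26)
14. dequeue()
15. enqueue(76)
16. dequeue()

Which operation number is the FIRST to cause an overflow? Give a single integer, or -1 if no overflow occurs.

Answer: -1

Derivation:
1. enqueue(99): size=1
2. dequeue(): size=0
3. enqueue(43): size=1
4. enqueue(43): size=2
5. enqueue(51): size=3
6. dequeue(): size=2
7. dequeue(): size=1
8. enqueue(12): size=2
9. enqueue(57): size=3
10. enqueue(11): size=4
11. dequeue(): size=3
12. dequeue(): size=2
13. enqueue(26): size=3
14. dequeue(): size=2
15. enqueue(76): size=3
16. dequeue(): size=2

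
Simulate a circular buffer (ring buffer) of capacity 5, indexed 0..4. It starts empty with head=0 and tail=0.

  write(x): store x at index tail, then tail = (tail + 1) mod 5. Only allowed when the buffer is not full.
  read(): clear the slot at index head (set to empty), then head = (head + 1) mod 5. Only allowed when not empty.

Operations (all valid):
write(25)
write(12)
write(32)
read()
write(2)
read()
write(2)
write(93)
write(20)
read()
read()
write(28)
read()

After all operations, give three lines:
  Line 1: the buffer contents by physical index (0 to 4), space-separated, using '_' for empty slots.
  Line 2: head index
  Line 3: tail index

Answer: 93 20 28 _ _
0
3

Derivation:
write(25): buf=[25 _ _ _ _], head=0, tail=1, size=1
write(12): buf=[25 12 _ _ _], head=0, tail=2, size=2
write(32): buf=[25 12 32 _ _], head=0, tail=3, size=3
read(): buf=[_ 12 32 _ _], head=1, tail=3, size=2
write(2): buf=[_ 12 32 2 _], head=1, tail=4, size=3
read(): buf=[_ _ 32 2 _], head=2, tail=4, size=2
write(2): buf=[_ _ 32 2 2], head=2, tail=0, size=3
write(93): buf=[93 _ 32 2 2], head=2, tail=1, size=4
write(20): buf=[93 20 32 2 2], head=2, tail=2, size=5
read(): buf=[93 20 _ 2 2], head=3, tail=2, size=4
read(): buf=[93 20 _ _ 2], head=4, tail=2, size=3
write(28): buf=[93 20 28 _ 2], head=4, tail=3, size=4
read(): buf=[93 20 28 _ _], head=0, tail=3, size=3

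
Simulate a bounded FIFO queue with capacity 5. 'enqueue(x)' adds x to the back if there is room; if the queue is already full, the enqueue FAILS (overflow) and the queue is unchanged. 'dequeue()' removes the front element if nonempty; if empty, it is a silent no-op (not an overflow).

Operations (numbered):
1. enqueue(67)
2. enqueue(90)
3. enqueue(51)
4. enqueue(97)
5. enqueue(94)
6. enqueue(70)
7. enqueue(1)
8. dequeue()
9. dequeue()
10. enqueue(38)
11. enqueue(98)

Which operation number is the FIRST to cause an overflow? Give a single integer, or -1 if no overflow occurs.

1. enqueue(67): size=1
2. enqueue(90): size=2
3. enqueue(51): size=3
4. enqueue(97): size=4
5. enqueue(94): size=5
6. enqueue(70): size=5=cap → OVERFLOW (fail)
7. enqueue(1): size=5=cap → OVERFLOW (fail)
8. dequeue(): size=4
9. dequeue(): size=3
10. enqueue(38): size=4
11. enqueue(98): size=5

Answer: 6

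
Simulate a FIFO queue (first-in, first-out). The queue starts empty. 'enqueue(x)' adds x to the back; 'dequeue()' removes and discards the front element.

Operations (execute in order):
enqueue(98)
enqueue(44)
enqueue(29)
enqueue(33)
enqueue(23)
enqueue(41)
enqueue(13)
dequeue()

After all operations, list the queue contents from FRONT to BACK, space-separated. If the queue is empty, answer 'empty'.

enqueue(98): [98]
enqueue(44): [98, 44]
enqueue(29): [98, 44, 29]
enqueue(33): [98, 44, 29, 33]
enqueue(23): [98, 44, 29, 33, 23]
enqueue(41): [98, 44, 29, 33, 23, 41]
enqueue(13): [98, 44, 29, 33, 23, 41, 13]
dequeue(): [44, 29, 33, 23, 41, 13]

Answer: 44 29 33 23 41 13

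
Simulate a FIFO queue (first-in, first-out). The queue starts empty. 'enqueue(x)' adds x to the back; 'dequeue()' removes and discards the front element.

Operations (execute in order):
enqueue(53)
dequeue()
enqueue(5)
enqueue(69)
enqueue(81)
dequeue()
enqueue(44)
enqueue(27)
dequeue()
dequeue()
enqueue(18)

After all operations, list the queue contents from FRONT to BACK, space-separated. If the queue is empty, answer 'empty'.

Answer: 44 27 18

Derivation:
enqueue(53): [53]
dequeue(): []
enqueue(5): [5]
enqueue(69): [5, 69]
enqueue(81): [5, 69, 81]
dequeue(): [69, 81]
enqueue(44): [69, 81, 44]
enqueue(27): [69, 81, 44, 27]
dequeue(): [81, 44, 27]
dequeue(): [44, 27]
enqueue(18): [44, 27, 18]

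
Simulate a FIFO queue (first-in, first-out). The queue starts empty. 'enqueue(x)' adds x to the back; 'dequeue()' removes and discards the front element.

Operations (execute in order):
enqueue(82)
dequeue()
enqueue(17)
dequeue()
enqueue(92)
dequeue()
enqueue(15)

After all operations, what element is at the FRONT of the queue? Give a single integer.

enqueue(82): queue = [82]
dequeue(): queue = []
enqueue(17): queue = [17]
dequeue(): queue = []
enqueue(92): queue = [92]
dequeue(): queue = []
enqueue(15): queue = [15]

Answer: 15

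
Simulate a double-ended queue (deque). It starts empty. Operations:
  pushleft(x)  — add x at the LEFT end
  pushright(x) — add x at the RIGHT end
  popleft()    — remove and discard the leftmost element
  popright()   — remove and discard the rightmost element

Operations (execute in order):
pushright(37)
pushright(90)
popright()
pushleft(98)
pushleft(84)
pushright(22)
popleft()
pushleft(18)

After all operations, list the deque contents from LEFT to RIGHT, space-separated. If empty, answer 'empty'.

Answer: 18 98 37 22

Derivation:
pushright(37): [37]
pushright(90): [37, 90]
popright(): [37]
pushleft(98): [98, 37]
pushleft(84): [84, 98, 37]
pushright(22): [84, 98, 37, 22]
popleft(): [98, 37, 22]
pushleft(18): [18, 98, 37, 22]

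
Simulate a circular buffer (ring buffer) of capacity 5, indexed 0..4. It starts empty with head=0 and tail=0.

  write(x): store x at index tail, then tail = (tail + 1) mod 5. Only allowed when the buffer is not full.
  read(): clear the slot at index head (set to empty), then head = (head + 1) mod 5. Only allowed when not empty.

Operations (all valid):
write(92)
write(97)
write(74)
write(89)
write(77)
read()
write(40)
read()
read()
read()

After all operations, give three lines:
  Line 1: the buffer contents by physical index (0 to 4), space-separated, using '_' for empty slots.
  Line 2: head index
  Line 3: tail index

Answer: 40 _ _ _ 77
4
1

Derivation:
write(92): buf=[92 _ _ _ _], head=0, tail=1, size=1
write(97): buf=[92 97 _ _ _], head=0, tail=2, size=2
write(74): buf=[92 97 74 _ _], head=0, tail=3, size=3
write(89): buf=[92 97 74 89 _], head=0, tail=4, size=4
write(77): buf=[92 97 74 89 77], head=0, tail=0, size=5
read(): buf=[_ 97 74 89 77], head=1, tail=0, size=4
write(40): buf=[40 97 74 89 77], head=1, tail=1, size=5
read(): buf=[40 _ 74 89 77], head=2, tail=1, size=4
read(): buf=[40 _ _ 89 77], head=3, tail=1, size=3
read(): buf=[40 _ _ _ 77], head=4, tail=1, size=2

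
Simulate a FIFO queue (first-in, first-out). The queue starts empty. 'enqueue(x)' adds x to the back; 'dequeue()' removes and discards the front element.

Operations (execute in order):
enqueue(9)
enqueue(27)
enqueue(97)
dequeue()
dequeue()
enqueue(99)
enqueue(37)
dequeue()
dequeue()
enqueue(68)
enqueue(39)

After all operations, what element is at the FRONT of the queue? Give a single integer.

Answer: 37

Derivation:
enqueue(9): queue = [9]
enqueue(27): queue = [9, 27]
enqueue(97): queue = [9, 27, 97]
dequeue(): queue = [27, 97]
dequeue(): queue = [97]
enqueue(99): queue = [97, 99]
enqueue(37): queue = [97, 99, 37]
dequeue(): queue = [99, 37]
dequeue(): queue = [37]
enqueue(68): queue = [37, 68]
enqueue(39): queue = [37, 68, 39]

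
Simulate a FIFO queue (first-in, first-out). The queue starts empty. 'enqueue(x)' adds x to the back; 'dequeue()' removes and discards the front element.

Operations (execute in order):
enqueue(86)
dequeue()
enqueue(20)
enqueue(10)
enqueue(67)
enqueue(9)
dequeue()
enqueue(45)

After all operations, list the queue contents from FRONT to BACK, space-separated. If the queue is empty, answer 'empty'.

Answer: 10 67 9 45

Derivation:
enqueue(86): [86]
dequeue(): []
enqueue(20): [20]
enqueue(10): [20, 10]
enqueue(67): [20, 10, 67]
enqueue(9): [20, 10, 67, 9]
dequeue(): [10, 67, 9]
enqueue(45): [10, 67, 9, 45]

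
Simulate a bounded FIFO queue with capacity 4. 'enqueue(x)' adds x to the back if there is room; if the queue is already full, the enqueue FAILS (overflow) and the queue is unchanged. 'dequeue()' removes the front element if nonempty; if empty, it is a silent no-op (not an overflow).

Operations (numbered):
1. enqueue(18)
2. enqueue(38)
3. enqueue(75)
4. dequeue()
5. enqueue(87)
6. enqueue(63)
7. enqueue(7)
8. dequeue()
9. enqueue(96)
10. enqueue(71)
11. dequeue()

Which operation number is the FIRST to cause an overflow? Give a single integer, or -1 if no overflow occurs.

Answer: 7

Derivation:
1. enqueue(18): size=1
2. enqueue(38): size=2
3. enqueue(75): size=3
4. dequeue(): size=2
5. enqueue(87): size=3
6. enqueue(63): size=4
7. enqueue(7): size=4=cap → OVERFLOW (fail)
8. dequeue(): size=3
9. enqueue(96): size=4
10. enqueue(71): size=4=cap → OVERFLOW (fail)
11. dequeue(): size=3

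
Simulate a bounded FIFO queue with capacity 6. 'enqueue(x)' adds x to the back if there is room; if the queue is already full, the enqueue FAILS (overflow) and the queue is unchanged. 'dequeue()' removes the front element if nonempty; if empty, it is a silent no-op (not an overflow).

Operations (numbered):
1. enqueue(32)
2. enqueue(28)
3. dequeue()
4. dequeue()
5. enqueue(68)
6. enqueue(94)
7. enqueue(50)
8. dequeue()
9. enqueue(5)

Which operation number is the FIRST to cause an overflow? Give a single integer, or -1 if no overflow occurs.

Answer: -1

Derivation:
1. enqueue(32): size=1
2. enqueue(28): size=2
3. dequeue(): size=1
4. dequeue(): size=0
5. enqueue(68): size=1
6. enqueue(94): size=2
7. enqueue(50): size=3
8. dequeue(): size=2
9. enqueue(5): size=3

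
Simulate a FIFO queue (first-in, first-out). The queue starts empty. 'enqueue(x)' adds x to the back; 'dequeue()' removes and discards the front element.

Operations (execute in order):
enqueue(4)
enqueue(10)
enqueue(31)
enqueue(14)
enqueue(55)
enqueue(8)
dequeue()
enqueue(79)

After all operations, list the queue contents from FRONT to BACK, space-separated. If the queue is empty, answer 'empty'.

enqueue(4): [4]
enqueue(10): [4, 10]
enqueue(31): [4, 10, 31]
enqueue(14): [4, 10, 31, 14]
enqueue(55): [4, 10, 31, 14, 55]
enqueue(8): [4, 10, 31, 14, 55, 8]
dequeue(): [10, 31, 14, 55, 8]
enqueue(79): [10, 31, 14, 55, 8, 79]

Answer: 10 31 14 55 8 79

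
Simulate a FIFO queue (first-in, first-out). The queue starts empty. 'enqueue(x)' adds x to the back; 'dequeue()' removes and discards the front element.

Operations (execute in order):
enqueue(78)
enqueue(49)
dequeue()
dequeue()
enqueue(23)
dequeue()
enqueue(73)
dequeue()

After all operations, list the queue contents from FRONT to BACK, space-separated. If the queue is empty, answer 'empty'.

enqueue(78): [78]
enqueue(49): [78, 49]
dequeue(): [49]
dequeue(): []
enqueue(23): [23]
dequeue(): []
enqueue(73): [73]
dequeue(): []

Answer: empty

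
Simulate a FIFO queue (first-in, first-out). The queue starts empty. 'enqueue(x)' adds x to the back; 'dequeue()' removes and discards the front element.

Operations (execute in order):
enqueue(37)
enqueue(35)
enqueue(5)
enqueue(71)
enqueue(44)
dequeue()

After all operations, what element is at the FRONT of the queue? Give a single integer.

Answer: 35

Derivation:
enqueue(37): queue = [37]
enqueue(35): queue = [37, 35]
enqueue(5): queue = [37, 35, 5]
enqueue(71): queue = [37, 35, 5, 71]
enqueue(44): queue = [37, 35, 5, 71, 44]
dequeue(): queue = [35, 5, 71, 44]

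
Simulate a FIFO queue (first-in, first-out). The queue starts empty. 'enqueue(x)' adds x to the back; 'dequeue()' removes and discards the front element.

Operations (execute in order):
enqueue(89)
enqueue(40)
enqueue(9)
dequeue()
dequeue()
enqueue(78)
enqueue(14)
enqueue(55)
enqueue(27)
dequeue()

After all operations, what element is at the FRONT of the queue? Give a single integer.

enqueue(89): queue = [89]
enqueue(40): queue = [89, 40]
enqueue(9): queue = [89, 40, 9]
dequeue(): queue = [40, 9]
dequeue(): queue = [9]
enqueue(78): queue = [9, 78]
enqueue(14): queue = [9, 78, 14]
enqueue(55): queue = [9, 78, 14, 55]
enqueue(27): queue = [9, 78, 14, 55, 27]
dequeue(): queue = [78, 14, 55, 27]

Answer: 78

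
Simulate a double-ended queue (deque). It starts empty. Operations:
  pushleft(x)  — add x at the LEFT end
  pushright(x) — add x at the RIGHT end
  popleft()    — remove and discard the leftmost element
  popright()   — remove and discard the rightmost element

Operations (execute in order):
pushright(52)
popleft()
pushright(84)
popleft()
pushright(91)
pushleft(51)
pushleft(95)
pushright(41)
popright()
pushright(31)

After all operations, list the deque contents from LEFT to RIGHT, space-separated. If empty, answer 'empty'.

Answer: 95 51 91 31

Derivation:
pushright(52): [52]
popleft(): []
pushright(84): [84]
popleft(): []
pushright(91): [91]
pushleft(51): [51, 91]
pushleft(95): [95, 51, 91]
pushright(41): [95, 51, 91, 41]
popright(): [95, 51, 91]
pushright(31): [95, 51, 91, 31]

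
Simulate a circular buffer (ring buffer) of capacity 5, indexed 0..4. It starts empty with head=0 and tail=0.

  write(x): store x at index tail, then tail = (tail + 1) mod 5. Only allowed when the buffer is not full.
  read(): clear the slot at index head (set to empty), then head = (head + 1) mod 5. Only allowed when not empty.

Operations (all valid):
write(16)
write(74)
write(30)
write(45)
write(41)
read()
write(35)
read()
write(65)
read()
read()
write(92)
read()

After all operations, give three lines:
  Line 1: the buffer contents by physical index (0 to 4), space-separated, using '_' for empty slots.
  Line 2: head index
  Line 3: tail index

write(16): buf=[16 _ _ _ _], head=0, tail=1, size=1
write(74): buf=[16 74 _ _ _], head=0, tail=2, size=2
write(30): buf=[16 74 30 _ _], head=0, tail=3, size=3
write(45): buf=[16 74 30 45 _], head=0, tail=4, size=4
write(41): buf=[16 74 30 45 41], head=0, tail=0, size=5
read(): buf=[_ 74 30 45 41], head=1, tail=0, size=4
write(35): buf=[35 74 30 45 41], head=1, tail=1, size=5
read(): buf=[35 _ 30 45 41], head=2, tail=1, size=4
write(65): buf=[35 65 30 45 41], head=2, tail=2, size=5
read(): buf=[35 65 _ 45 41], head=3, tail=2, size=4
read(): buf=[35 65 _ _ 41], head=4, tail=2, size=3
write(92): buf=[35 65 92 _ 41], head=4, tail=3, size=4
read(): buf=[35 65 92 _ _], head=0, tail=3, size=3

Answer: 35 65 92 _ _
0
3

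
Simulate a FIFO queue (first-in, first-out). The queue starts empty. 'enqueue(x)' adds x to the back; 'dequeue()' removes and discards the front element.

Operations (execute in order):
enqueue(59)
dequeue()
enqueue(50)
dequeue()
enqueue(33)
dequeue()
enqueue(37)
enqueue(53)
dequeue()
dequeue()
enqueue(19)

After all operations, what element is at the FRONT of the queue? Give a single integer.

Answer: 19

Derivation:
enqueue(59): queue = [59]
dequeue(): queue = []
enqueue(50): queue = [50]
dequeue(): queue = []
enqueue(33): queue = [33]
dequeue(): queue = []
enqueue(37): queue = [37]
enqueue(53): queue = [37, 53]
dequeue(): queue = [53]
dequeue(): queue = []
enqueue(19): queue = [19]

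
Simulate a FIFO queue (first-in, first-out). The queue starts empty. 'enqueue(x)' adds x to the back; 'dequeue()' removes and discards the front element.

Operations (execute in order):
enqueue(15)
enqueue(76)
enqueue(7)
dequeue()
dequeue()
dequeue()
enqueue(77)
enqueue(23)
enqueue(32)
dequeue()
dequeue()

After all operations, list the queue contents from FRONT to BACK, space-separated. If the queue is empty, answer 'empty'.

Answer: 32

Derivation:
enqueue(15): [15]
enqueue(76): [15, 76]
enqueue(7): [15, 76, 7]
dequeue(): [76, 7]
dequeue(): [7]
dequeue(): []
enqueue(77): [77]
enqueue(23): [77, 23]
enqueue(32): [77, 23, 32]
dequeue(): [23, 32]
dequeue(): [32]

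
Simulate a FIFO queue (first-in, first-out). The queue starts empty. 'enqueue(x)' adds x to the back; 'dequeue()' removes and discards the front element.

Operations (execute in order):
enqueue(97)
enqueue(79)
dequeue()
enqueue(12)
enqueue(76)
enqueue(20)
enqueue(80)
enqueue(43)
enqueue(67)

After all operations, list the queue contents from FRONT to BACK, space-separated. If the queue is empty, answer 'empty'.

enqueue(97): [97]
enqueue(79): [97, 79]
dequeue(): [79]
enqueue(12): [79, 12]
enqueue(76): [79, 12, 76]
enqueue(20): [79, 12, 76, 20]
enqueue(80): [79, 12, 76, 20, 80]
enqueue(43): [79, 12, 76, 20, 80, 43]
enqueue(67): [79, 12, 76, 20, 80, 43, 67]

Answer: 79 12 76 20 80 43 67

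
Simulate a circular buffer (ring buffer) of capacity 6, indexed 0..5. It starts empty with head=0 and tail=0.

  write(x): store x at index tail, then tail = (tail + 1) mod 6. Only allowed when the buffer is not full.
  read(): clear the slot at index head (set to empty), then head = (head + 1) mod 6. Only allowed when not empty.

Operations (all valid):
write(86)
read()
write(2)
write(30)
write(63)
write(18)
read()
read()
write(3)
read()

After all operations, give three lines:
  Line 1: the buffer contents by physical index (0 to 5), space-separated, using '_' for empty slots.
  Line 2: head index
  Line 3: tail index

write(86): buf=[86 _ _ _ _ _], head=0, tail=1, size=1
read(): buf=[_ _ _ _ _ _], head=1, tail=1, size=0
write(2): buf=[_ 2 _ _ _ _], head=1, tail=2, size=1
write(30): buf=[_ 2 30 _ _ _], head=1, tail=3, size=2
write(63): buf=[_ 2 30 63 _ _], head=1, tail=4, size=3
write(18): buf=[_ 2 30 63 18 _], head=1, tail=5, size=4
read(): buf=[_ _ 30 63 18 _], head=2, tail=5, size=3
read(): buf=[_ _ _ 63 18 _], head=3, tail=5, size=2
write(3): buf=[_ _ _ 63 18 3], head=3, tail=0, size=3
read(): buf=[_ _ _ _ 18 3], head=4, tail=0, size=2

Answer: _ _ _ _ 18 3
4
0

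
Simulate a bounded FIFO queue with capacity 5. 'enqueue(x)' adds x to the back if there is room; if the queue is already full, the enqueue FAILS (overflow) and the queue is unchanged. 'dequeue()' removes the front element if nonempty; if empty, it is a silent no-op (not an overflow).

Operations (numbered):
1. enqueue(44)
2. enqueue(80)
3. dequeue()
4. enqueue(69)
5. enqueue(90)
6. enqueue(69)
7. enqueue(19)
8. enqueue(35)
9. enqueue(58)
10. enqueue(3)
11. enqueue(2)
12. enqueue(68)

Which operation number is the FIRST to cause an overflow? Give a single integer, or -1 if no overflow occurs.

Answer: 8

Derivation:
1. enqueue(44): size=1
2. enqueue(80): size=2
3. dequeue(): size=1
4. enqueue(69): size=2
5. enqueue(90): size=3
6. enqueue(69): size=4
7. enqueue(19): size=5
8. enqueue(35): size=5=cap → OVERFLOW (fail)
9. enqueue(58): size=5=cap → OVERFLOW (fail)
10. enqueue(3): size=5=cap → OVERFLOW (fail)
11. enqueue(2): size=5=cap → OVERFLOW (fail)
12. enqueue(68): size=5=cap → OVERFLOW (fail)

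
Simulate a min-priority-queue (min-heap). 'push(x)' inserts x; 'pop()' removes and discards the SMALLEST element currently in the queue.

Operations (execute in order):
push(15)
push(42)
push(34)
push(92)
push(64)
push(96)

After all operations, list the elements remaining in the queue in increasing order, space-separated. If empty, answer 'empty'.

push(15): heap contents = [15]
push(42): heap contents = [15, 42]
push(34): heap contents = [15, 34, 42]
push(92): heap contents = [15, 34, 42, 92]
push(64): heap contents = [15, 34, 42, 64, 92]
push(96): heap contents = [15, 34, 42, 64, 92, 96]

Answer: 15 34 42 64 92 96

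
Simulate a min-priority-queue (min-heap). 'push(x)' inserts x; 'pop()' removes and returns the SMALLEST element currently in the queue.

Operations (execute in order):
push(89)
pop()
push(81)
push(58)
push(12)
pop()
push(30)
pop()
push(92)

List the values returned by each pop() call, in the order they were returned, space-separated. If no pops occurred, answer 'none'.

push(89): heap contents = [89]
pop() → 89: heap contents = []
push(81): heap contents = [81]
push(58): heap contents = [58, 81]
push(12): heap contents = [12, 58, 81]
pop() → 12: heap contents = [58, 81]
push(30): heap contents = [30, 58, 81]
pop() → 30: heap contents = [58, 81]
push(92): heap contents = [58, 81, 92]

Answer: 89 12 30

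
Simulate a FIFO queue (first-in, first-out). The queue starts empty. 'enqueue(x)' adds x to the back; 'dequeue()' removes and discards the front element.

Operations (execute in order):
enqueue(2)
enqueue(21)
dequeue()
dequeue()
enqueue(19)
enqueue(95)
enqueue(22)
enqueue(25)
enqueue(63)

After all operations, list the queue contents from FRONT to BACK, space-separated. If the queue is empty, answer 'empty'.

Answer: 19 95 22 25 63

Derivation:
enqueue(2): [2]
enqueue(21): [2, 21]
dequeue(): [21]
dequeue(): []
enqueue(19): [19]
enqueue(95): [19, 95]
enqueue(22): [19, 95, 22]
enqueue(25): [19, 95, 22, 25]
enqueue(63): [19, 95, 22, 25, 63]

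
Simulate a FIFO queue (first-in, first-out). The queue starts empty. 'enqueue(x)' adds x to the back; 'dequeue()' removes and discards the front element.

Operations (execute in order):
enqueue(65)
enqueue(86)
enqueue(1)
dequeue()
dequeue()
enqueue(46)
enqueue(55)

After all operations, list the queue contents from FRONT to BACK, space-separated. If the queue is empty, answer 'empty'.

Answer: 1 46 55

Derivation:
enqueue(65): [65]
enqueue(86): [65, 86]
enqueue(1): [65, 86, 1]
dequeue(): [86, 1]
dequeue(): [1]
enqueue(46): [1, 46]
enqueue(55): [1, 46, 55]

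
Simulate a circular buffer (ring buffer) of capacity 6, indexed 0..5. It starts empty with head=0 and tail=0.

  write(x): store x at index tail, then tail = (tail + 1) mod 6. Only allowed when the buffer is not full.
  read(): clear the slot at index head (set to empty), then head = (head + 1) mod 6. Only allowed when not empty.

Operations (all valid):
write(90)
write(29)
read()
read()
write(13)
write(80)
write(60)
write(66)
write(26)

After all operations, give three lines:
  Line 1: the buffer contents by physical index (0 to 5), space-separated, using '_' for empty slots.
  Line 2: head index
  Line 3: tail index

Answer: 26 _ 13 80 60 66
2
1

Derivation:
write(90): buf=[90 _ _ _ _ _], head=0, tail=1, size=1
write(29): buf=[90 29 _ _ _ _], head=0, tail=2, size=2
read(): buf=[_ 29 _ _ _ _], head=1, tail=2, size=1
read(): buf=[_ _ _ _ _ _], head=2, tail=2, size=0
write(13): buf=[_ _ 13 _ _ _], head=2, tail=3, size=1
write(80): buf=[_ _ 13 80 _ _], head=2, tail=4, size=2
write(60): buf=[_ _ 13 80 60 _], head=2, tail=5, size=3
write(66): buf=[_ _ 13 80 60 66], head=2, tail=0, size=4
write(26): buf=[26 _ 13 80 60 66], head=2, tail=1, size=5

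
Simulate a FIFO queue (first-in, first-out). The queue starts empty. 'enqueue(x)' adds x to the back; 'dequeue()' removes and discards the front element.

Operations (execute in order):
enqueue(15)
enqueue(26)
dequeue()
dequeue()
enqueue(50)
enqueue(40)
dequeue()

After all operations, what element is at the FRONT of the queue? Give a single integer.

enqueue(15): queue = [15]
enqueue(26): queue = [15, 26]
dequeue(): queue = [26]
dequeue(): queue = []
enqueue(50): queue = [50]
enqueue(40): queue = [50, 40]
dequeue(): queue = [40]

Answer: 40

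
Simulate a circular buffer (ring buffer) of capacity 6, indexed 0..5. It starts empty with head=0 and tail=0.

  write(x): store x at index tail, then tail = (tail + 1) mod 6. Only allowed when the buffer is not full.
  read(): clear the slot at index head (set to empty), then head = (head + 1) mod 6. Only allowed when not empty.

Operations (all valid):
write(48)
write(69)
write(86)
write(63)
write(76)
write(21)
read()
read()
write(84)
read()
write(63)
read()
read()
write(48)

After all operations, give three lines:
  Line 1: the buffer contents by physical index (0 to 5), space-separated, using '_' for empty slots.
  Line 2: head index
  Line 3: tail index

Answer: 84 63 48 _ _ 21
5
3

Derivation:
write(48): buf=[48 _ _ _ _ _], head=0, tail=1, size=1
write(69): buf=[48 69 _ _ _ _], head=0, tail=2, size=2
write(86): buf=[48 69 86 _ _ _], head=0, tail=3, size=3
write(63): buf=[48 69 86 63 _ _], head=0, tail=4, size=4
write(76): buf=[48 69 86 63 76 _], head=0, tail=5, size=5
write(21): buf=[48 69 86 63 76 21], head=0, tail=0, size=6
read(): buf=[_ 69 86 63 76 21], head=1, tail=0, size=5
read(): buf=[_ _ 86 63 76 21], head=2, tail=0, size=4
write(84): buf=[84 _ 86 63 76 21], head=2, tail=1, size=5
read(): buf=[84 _ _ 63 76 21], head=3, tail=1, size=4
write(63): buf=[84 63 _ 63 76 21], head=3, tail=2, size=5
read(): buf=[84 63 _ _ 76 21], head=4, tail=2, size=4
read(): buf=[84 63 _ _ _ 21], head=5, tail=2, size=3
write(48): buf=[84 63 48 _ _ 21], head=5, tail=3, size=4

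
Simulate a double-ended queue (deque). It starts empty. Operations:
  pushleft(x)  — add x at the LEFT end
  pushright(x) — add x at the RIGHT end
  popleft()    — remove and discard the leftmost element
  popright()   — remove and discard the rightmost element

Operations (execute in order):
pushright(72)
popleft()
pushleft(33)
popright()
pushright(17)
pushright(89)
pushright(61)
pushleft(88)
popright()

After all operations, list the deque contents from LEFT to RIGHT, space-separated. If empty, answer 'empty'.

pushright(72): [72]
popleft(): []
pushleft(33): [33]
popright(): []
pushright(17): [17]
pushright(89): [17, 89]
pushright(61): [17, 89, 61]
pushleft(88): [88, 17, 89, 61]
popright(): [88, 17, 89]

Answer: 88 17 89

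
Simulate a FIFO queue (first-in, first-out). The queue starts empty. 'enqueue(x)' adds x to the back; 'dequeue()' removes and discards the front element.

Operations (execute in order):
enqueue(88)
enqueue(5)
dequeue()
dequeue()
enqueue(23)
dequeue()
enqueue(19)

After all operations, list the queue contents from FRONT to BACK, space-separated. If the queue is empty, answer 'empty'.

Answer: 19

Derivation:
enqueue(88): [88]
enqueue(5): [88, 5]
dequeue(): [5]
dequeue(): []
enqueue(23): [23]
dequeue(): []
enqueue(19): [19]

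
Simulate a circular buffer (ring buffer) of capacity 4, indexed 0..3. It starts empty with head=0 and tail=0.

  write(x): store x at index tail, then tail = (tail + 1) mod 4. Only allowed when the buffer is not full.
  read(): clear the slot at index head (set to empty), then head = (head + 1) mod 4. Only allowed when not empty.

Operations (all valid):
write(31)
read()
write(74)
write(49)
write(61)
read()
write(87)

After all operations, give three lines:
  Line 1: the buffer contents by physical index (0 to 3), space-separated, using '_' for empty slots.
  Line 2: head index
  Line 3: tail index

Answer: 87 _ 49 61
2
1

Derivation:
write(31): buf=[31 _ _ _], head=0, tail=1, size=1
read(): buf=[_ _ _ _], head=1, tail=1, size=0
write(74): buf=[_ 74 _ _], head=1, tail=2, size=1
write(49): buf=[_ 74 49 _], head=1, tail=3, size=2
write(61): buf=[_ 74 49 61], head=1, tail=0, size=3
read(): buf=[_ _ 49 61], head=2, tail=0, size=2
write(87): buf=[87 _ 49 61], head=2, tail=1, size=3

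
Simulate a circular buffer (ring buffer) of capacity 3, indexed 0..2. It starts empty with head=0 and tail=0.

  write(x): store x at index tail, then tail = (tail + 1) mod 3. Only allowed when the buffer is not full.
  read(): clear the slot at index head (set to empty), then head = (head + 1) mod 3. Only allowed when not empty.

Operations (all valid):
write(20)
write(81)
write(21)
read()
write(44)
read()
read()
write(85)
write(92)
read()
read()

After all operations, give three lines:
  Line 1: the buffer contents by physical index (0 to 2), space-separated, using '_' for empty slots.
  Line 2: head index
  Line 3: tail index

Answer: _ _ 92
2
0

Derivation:
write(20): buf=[20 _ _], head=0, tail=1, size=1
write(81): buf=[20 81 _], head=0, tail=2, size=2
write(21): buf=[20 81 21], head=0, tail=0, size=3
read(): buf=[_ 81 21], head=1, tail=0, size=2
write(44): buf=[44 81 21], head=1, tail=1, size=3
read(): buf=[44 _ 21], head=2, tail=1, size=2
read(): buf=[44 _ _], head=0, tail=1, size=1
write(85): buf=[44 85 _], head=0, tail=2, size=2
write(92): buf=[44 85 92], head=0, tail=0, size=3
read(): buf=[_ 85 92], head=1, tail=0, size=2
read(): buf=[_ _ 92], head=2, tail=0, size=1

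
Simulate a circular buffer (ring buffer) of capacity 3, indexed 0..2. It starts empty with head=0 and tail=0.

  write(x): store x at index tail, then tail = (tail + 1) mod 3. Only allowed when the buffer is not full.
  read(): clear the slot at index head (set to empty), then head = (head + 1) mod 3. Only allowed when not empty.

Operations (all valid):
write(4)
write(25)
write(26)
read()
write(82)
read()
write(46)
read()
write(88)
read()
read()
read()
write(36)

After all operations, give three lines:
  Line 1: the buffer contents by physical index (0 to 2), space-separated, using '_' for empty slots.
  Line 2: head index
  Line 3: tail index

Answer: 36 _ _
0
1

Derivation:
write(4): buf=[4 _ _], head=0, tail=1, size=1
write(25): buf=[4 25 _], head=0, tail=2, size=2
write(26): buf=[4 25 26], head=0, tail=0, size=3
read(): buf=[_ 25 26], head=1, tail=0, size=2
write(82): buf=[82 25 26], head=1, tail=1, size=3
read(): buf=[82 _ 26], head=2, tail=1, size=2
write(46): buf=[82 46 26], head=2, tail=2, size=3
read(): buf=[82 46 _], head=0, tail=2, size=2
write(88): buf=[82 46 88], head=0, tail=0, size=3
read(): buf=[_ 46 88], head=1, tail=0, size=2
read(): buf=[_ _ 88], head=2, tail=0, size=1
read(): buf=[_ _ _], head=0, tail=0, size=0
write(36): buf=[36 _ _], head=0, tail=1, size=1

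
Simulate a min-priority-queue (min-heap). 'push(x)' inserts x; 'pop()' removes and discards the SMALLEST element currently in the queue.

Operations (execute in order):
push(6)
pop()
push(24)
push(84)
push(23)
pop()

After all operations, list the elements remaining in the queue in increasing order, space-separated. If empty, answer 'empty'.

push(6): heap contents = [6]
pop() → 6: heap contents = []
push(24): heap contents = [24]
push(84): heap contents = [24, 84]
push(23): heap contents = [23, 24, 84]
pop() → 23: heap contents = [24, 84]

Answer: 24 84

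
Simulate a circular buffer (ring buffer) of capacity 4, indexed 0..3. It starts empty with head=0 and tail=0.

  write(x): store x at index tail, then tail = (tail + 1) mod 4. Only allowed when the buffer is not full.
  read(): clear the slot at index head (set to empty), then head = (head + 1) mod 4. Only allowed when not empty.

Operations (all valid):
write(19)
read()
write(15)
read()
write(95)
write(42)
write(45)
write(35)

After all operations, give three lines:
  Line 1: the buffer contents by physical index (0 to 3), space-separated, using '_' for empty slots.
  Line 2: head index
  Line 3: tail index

write(19): buf=[19 _ _ _], head=0, tail=1, size=1
read(): buf=[_ _ _ _], head=1, tail=1, size=0
write(15): buf=[_ 15 _ _], head=1, tail=2, size=1
read(): buf=[_ _ _ _], head=2, tail=2, size=0
write(95): buf=[_ _ 95 _], head=2, tail=3, size=1
write(42): buf=[_ _ 95 42], head=2, tail=0, size=2
write(45): buf=[45 _ 95 42], head=2, tail=1, size=3
write(35): buf=[45 35 95 42], head=2, tail=2, size=4

Answer: 45 35 95 42
2
2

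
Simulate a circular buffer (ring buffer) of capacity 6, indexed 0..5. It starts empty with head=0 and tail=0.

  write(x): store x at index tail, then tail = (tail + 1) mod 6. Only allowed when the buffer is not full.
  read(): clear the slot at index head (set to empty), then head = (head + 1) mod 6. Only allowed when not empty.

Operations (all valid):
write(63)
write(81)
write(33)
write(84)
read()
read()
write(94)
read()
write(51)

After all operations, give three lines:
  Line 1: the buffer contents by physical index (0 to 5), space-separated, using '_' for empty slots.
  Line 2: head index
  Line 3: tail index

Answer: _ _ _ 84 94 51
3
0

Derivation:
write(63): buf=[63 _ _ _ _ _], head=0, tail=1, size=1
write(81): buf=[63 81 _ _ _ _], head=0, tail=2, size=2
write(33): buf=[63 81 33 _ _ _], head=0, tail=3, size=3
write(84): buf=[63 81 33 84 _ _], head=0, tail=4, size=4
read(): buf=[_ 81 33 84 _ _], head=1, tail=4, size=3
read(): buf=[_ _ 33 84 _ _], head=2, tail=4, size=2
write(94): buf=[_ _ 33 84 94 _], head=2, tail=5, size=3
read(): buf=[_ _ _ 84 94 _], head=3, tail=5, size=2
write(51): buf=[_ _ _ 84 94 51], head=3, tail=0, size=3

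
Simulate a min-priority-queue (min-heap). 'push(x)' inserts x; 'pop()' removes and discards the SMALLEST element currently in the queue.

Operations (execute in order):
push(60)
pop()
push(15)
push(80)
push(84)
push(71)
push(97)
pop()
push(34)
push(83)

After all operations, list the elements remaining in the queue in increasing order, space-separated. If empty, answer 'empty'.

Answer: 34 71 80 83 84 97

Derivation:
push(60): heap contents = [60]
pop() → 60: heap contents = []
push(15): heap contents = [15]
push(80): heap contents = [15, 80]
push(84): heap contents = [15, 80, 84]
push(71): heap contents = [15, 71, 80, 84]
push(97): heap contents = [15, 71, 80, 84, 97]
pop() → 15: heap contents = [71, 80, 84, 97]
push(34): heap contents = [34, 71, 80, 84, 97]
push(83): heap contents = [34, 71, 80, 83, 84, 97]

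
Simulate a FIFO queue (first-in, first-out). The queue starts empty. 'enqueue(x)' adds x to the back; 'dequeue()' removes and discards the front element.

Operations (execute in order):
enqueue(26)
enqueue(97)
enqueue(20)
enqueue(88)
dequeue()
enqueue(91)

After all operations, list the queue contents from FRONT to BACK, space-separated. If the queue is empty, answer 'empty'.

enqueue(26): [26]
enqueue(97): [26, 97]
enqueue(20): [26, 97, 20]
enqueue(88): [26, 97, 20, 88]
dequeue(): [97, 20, 88]
enqueue(91): [97, 20, 88, 91]

Answer: 97 20 88 91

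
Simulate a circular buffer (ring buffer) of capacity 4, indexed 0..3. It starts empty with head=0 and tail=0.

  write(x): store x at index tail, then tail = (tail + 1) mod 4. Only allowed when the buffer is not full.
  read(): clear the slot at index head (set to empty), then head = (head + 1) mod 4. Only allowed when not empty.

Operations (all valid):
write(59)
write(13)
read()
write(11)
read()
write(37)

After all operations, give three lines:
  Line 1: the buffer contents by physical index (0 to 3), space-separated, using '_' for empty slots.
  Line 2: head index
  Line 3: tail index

write(59): buf=[59 _ _ _], head=0, tail=1, size=1
write(13): buf=[59 13 _ _], head=0, tail=2, size=2
read(): buf=[_ 13 _ _], head=1, tail=2, size=1
write(11): buf=[_ 13 11 _], head=1, tail=3, size=2
read(): buf=[_ _ 11 _], head=2, tail=3, size=1
write(37): buf=[_ _ 11 37], head=2, tail=0, size=2

Answer: _ _ 11 37
2
0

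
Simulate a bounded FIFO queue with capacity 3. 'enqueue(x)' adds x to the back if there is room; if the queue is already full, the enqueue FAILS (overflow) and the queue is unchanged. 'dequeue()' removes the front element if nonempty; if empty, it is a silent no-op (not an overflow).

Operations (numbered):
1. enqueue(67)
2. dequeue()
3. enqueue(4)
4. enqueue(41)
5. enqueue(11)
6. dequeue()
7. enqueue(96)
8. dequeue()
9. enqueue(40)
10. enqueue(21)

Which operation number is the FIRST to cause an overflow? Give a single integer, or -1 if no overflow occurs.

Answer: 10

Derivation:
1. enqueue(67): size=1
2. dequeue(): size=0
3. enqueue(4): size=1
4. enqueue(41): size=2
5. enqueue(11): size=3
6. dequeue(): size=2
7. enqueue(96): size=3
8. dequeue(): size=2
9. enqueue(40): size=3
10. enqueue(21): size=3=cap → OVERFLOW (fail)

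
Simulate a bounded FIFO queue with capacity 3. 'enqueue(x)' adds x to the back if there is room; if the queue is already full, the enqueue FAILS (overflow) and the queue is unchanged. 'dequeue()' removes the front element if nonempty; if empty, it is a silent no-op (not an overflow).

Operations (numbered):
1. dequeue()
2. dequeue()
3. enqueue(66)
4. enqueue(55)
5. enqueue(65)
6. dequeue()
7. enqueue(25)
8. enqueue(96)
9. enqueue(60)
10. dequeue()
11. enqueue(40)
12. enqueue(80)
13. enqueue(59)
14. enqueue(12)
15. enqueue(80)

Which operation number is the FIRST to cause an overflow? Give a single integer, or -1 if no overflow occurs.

Answer: 8

Derivation:
1. dequeue(): empty, no-op, size=0
2. dequeue(): empty, no-op, size=0
3. enqueue(66): size=1
4. enqueue(55): size=2
5. enqueue(65): size=3
6. dequeue(): size=2
7. enqueue(25): size=3
8. enqueue(96): size=3=cap → OVERFLOW (fail)
9. enqueue(60): size=3=cap → OVERFLOW (fail)
10. dequeue(): size=2
11. enqueue(40): size=3
12. enqueue(80): size=3=cap → OVERFLOW (fail)
13. enqueue(59): size=3=cap → OVERFLOW (fail)
14. enqueue(12): size=3=cap → OVERFLOW (fail)
15. enqueue(80): size=3=cap → OVERFLOW (fail)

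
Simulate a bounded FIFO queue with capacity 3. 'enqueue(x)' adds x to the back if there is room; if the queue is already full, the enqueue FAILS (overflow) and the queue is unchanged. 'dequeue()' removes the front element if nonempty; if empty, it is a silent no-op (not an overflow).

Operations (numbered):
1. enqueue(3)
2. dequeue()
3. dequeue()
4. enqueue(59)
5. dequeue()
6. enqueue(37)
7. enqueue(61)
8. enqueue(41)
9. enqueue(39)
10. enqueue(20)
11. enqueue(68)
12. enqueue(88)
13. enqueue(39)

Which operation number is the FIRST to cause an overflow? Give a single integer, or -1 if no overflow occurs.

1. enqueue(3): size=1
2. dequeue(): size=0
3. dequeue(): empty, no-op, size=0
4. enqueue(59): size=1
5. dequeue(): size=0
6. enqueue(37): size=1
7. enqueue(61): size=2
8. enqueue(41): size=3
9. enqueue(39): size=3=cap → OVERFLOW (fail)
10. enqueue(20): size=3=cap → OVERFLOW (fail)
11. enqueue(68): size=3=cap → OVERFLOW (fail)
12. enqueue(88): size=3=cap → OVERFLOW (fail)
13. enqueue(39): size=3=cap → OVERFLOW (fail)

Answer: 9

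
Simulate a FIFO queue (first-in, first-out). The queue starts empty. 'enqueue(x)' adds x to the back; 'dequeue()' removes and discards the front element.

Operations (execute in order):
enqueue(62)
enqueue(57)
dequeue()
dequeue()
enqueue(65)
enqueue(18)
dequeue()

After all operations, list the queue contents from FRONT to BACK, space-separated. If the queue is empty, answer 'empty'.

enqueue(62): [62]
enqueue(57): [62, 57]
dequeue(): [57]
dequeue(): []
enqueue(65): [65]
enqueue(18): [65, 18]
dequeue(): [18]

Answer: 18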